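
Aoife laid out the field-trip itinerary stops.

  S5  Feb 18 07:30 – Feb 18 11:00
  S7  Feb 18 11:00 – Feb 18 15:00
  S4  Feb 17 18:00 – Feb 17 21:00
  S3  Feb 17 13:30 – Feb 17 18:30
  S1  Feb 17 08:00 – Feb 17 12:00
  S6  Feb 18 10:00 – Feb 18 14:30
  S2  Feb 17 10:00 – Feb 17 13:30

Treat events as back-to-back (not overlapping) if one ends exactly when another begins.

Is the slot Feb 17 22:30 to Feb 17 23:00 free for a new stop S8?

Yes — the slot is free

S1: ends Feb 17 12:00 at or before S8 starts Feb 17 22:30 → clear.
S2: ends Feb 17 13:30 at or before S8 starts Feb 17 22:30 → clear.
S3: ends Feb 17 18:30 at or before S8 starts Feb 17 22:30 → clear.
S4: ends Feb 17 21:00 at or before S8 starts Feb 17 22:30 → clear.
S5: starts Feb 18 07:30 at or after S8 ends Feb 17 23:00 → clear.
S6: starts Feb 18 10:00 at or after S8 ends Feb 17 23:00 → clear.
S7: starts Feb 18 11:00 at or after S8 ends Feb 17 23:00 → clear.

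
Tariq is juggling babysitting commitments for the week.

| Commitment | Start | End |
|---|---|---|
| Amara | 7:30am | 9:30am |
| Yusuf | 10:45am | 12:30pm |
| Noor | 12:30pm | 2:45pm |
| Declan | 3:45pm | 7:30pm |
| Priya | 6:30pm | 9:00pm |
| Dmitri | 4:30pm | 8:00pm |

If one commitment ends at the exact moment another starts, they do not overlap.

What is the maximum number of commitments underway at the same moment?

3

Sort all start/end points and keep a running count:
7:30am start Amara → 1
9:30am end Amara → 0
10:45am start Yusuf → 1
12:30pm end Yusuf → 0
12:30pm start Noor → 1
2:45pm end Noor → 0
3:45pm start Declan → 1
4:30pm start Dmitri → 2
6:30pm start Priya → 3
7:30pm end Declan → 2
8:00pm end Dmitri → 1
9:00pm end Priya → 0
Peak is 3, at 6:30pm (Declan, Dmitri, Priya).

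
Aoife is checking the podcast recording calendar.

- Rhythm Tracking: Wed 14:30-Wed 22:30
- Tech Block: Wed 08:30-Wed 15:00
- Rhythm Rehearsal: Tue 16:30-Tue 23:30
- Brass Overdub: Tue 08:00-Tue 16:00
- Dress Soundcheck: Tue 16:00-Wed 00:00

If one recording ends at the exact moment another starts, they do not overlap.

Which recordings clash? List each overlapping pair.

Sorted by start: Brass Overdub, Dress Soundcheck, Rhythm Rehearsal, Tech Block, Rhythm Tracking.
Dress Soundcheck starts exactly when Brass Overdub ends (back-to-back, no overlap), so Brass Overdub has no further overlaps.
Rhythm Rehearsal starts before Dress Soundcheck ends → Dress Soundcheck and Rhythm Rehearsal overlap.
Tech Block starts after Dress Soundcheck ends, so Dress Soundcheck has no further overlaps.
Tech Block starts after Rhythm Rehearsal ends, so Rhythm Rehearsal has no further overlaps.
Rhythm Tracking starts before Tech Block ends → Tech Block and Rhythm Tracking overlap.

Dress Soundcheck & Rhythm Rehearsal, Rhythm Tracking & Tech Block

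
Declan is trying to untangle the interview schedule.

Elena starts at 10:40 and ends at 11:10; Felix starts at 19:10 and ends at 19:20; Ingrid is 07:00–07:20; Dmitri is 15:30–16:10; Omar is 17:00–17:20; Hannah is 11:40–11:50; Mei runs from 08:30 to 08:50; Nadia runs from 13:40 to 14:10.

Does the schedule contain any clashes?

No

Check each pair: they overlap iff neither finishes before the other starts.
Sorted by start: Ingrid, Mei, Elena, Hannah, Nadia, Dmitri, Omar, Felix.
Mei starts after Ingrid ends; Ingrid is clear from here.
Elena starts after Mei ends; Mei is clear from here.
Hannah starts after Elena ends; Elena is clear from here.
Nadia starts after Hannah ends; Hannah is clear from here.
Dmitri starts after Nadia ends; Nadia is clear from here.
Omar starts after Dmitri ends; Dmitri is clear from here.
Felix starts after Omar ends.
Every pair is clear; the schedule has no overlaps.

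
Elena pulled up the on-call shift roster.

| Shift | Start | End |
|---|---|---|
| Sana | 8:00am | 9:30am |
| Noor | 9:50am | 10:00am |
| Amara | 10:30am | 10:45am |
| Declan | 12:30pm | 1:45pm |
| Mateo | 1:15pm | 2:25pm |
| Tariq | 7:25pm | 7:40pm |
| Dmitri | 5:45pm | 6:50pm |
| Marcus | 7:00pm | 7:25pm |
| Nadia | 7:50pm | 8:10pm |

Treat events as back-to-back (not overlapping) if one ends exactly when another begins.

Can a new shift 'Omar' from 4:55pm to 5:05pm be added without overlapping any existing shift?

Sana: ends 9:30am at or before Omar starts 4:55pm → clear.
Noor: ends 10:00am at or before Omar starts 4:55pm → clear.
Amara: ends 10:45am at or before Omar starts 4:55pm → clear.
Declan: ends 1:45pm at or before Omar starts 4:55pm → clear.
Mateo: ends 2:25pm at or before Omar starts 4:55pm → clear.
Dmitri: starts 5:45pm at or after Omar ends 5:05pm → clear.
Marcus: starts 7:00pm at or after Omar ends 5:05pm → clear.
Tariq: starts 7:25pm at or after Omar ends 5:05pm → clear.
Nadia: starts 7:50pm at or after Omar ends 5:05pm → clear.

Yes — the slot is free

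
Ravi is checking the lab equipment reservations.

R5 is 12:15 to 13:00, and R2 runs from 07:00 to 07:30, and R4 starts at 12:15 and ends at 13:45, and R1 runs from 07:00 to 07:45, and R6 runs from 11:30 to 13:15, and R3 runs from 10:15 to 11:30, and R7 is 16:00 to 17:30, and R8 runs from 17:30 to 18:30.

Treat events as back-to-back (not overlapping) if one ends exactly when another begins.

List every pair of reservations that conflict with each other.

R1 & R2, R4 & R5, R4 & R6, R5 & R6

Sorted by start: R1, R2, R3, R6, R4, R5, R7, R8.
R2 starts before R1 ends → R1 and R2 overlap.
R3 starts after R1 ends; R1 is clear from here.
R3 starts after R2 ends; R2 is clear from here.
R6 starts exactly when R3 ends (back-to-back, no overlap); R3 is clear from here.
R4 starts before R6 ends → R6 and R4 overlap.
R5 starts before R6 ends → R6 and R5 overlap.
R7 starts after R6 ends; R6 is clear from here.
R5 starts before R4 ends → R4 and R5 overlap.
R7 starts after R4 ends; R4 is clear from here.
R7 starts after R5 ends; R5 is clear from here.
R8 starts exactly when R7 ends (back-to-back, no overlap).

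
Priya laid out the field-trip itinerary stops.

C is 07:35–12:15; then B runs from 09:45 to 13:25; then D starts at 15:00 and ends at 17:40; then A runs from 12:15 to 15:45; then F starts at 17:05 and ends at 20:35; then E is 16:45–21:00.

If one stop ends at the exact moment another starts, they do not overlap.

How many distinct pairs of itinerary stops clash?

6

Two intervals overlap when each starts before the other ends.
Sorted by start: C, B, A, D, E, F.
B starts before C ends → C and B overlap.
A starts exactly when C ends (back-to-back, no overlap), so C has no further overlaps.
A starts before B ends → B and A overlap.
D starts after B ends, so B has no further overlaps.
D starts before A ends → A and D overlap.
E starts after A ends, so A has no further overlaps.
E starts before D ends → D and E overlap.
F starts before D ends → D and F overlap.
F starts before E ends → E and F overlap.
Overlapping pairs: A & B, A & D, B & C, D & E, D & F, E & F — 6 in total.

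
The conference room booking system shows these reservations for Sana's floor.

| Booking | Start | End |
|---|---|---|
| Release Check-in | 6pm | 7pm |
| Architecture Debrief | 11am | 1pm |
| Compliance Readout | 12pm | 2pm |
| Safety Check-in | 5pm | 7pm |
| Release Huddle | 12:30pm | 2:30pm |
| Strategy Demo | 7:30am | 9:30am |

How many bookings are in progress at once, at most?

Sweep the timeline, counting +1 at each start and −1 at each end (ends before starts at a tie):
7:30am start Strategy Demo → 1
9:30am end Strategy Demo → 0
11am start Architecture Debrief → 1
12pm start Compliance Readout → 2
12:30pm start Release Huddle → 3
1pm end Architecture Debrief → 2
2pm end Compliance Readout → 1
2:30pm end Release Huddle → 0
5pm start Safety Check-in → 1
6pm start Release Check-in → 2
7pm end Release Check-in → 1
7pm end Safety Check-in → 0
Peak is 3, at 12:30pm (Architecture Debrief, Compliance Readout, Release Huddle).

3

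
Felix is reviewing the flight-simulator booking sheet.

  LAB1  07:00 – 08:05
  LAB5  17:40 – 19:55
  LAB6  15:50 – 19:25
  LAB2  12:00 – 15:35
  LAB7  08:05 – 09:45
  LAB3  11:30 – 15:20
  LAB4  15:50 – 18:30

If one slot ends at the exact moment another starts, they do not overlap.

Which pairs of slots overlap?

Sorted by start: LAB1, LAB7, LAB3, LAB2, LAB4, LAB6, LAB5.
LAB7 starts exactly when LAB1 ends (back-to-back, no overlap); LAB1 is clear from here.
LAB3 starts after LAB7 ends; LAB7 is clear from here.
LAB2 starts before LAB3 ends → LAB3 and LAB2 overlap.
LAB4 starts after LAB3 ends; LAB3 is clear from here.
LAB4 starts after LAB2 ends; LAB2 is clear from here.
LAB6 starts before LAB4 ends → LAB4 and LAB6 overlap.
LAB5 starts before LAB4 ends → LAB4 and LAB5 overlap.
LAB5 starts before LAB6 ends → LAB6 and LAB5 overlap.

LAB2 & LAB3, LAB4 & LAB5, LAB4 & LAB6, LAB5 & LAB6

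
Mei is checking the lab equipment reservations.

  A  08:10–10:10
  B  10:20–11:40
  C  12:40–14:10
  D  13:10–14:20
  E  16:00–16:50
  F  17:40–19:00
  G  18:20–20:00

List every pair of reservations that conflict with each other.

C & D, F & G

Two intervals overlap when each starts before the other ends.
Sorted by start: A, B, C, D, E, F, G.
B starts after A ends, so nothing later overlaps A either.
C starts after B ends, so nothing later overlaps B either.
D starts before C ends → C and D overlap.
E starts after C ends, so nothing later overlaps C either.
E starts after D ends, so nothing later overlaps D either.
F starts after E ends, so nothing later overlaps E either.
G starts before F ends → F and G overlap.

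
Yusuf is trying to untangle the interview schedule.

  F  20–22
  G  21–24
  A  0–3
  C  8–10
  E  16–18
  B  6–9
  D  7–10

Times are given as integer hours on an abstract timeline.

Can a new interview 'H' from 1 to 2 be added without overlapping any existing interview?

A: starts 0 before H ends 2, and ends 3 after H starts 1 → overlap.
B: starts 6 at or after H ends 2 → clear.
D: starts 7 at or after H ends 2 → clear.
C: starts 8 at or after H ends 2 → clear.
E: starts 16 at or after H ends 2 → clear.
F: starts 20 at or after H ends 2 → clear.
G: starts 21 at or after H ends 2 → clear.
H overlaps A.

No — it overlaps A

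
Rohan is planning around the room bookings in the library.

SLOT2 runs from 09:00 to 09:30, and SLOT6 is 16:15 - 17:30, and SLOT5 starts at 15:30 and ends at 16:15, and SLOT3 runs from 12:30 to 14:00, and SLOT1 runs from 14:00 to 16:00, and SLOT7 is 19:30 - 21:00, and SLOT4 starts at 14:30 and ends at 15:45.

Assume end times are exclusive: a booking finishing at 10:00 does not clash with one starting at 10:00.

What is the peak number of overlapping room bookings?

3

Sort all start/end points and keep a running count:
09:00 start SLOT2 → 1
09:30 end SLOT2 → 0
12:30 start SLOT3 → 1
14:00 end SLOT3 → 0
14:00 start SLOT1 → 1
14:30 start SLOT4 → 2
15:30 start SLOT5 → 3
15:45 end SLOT4 → 2
16:00 end SLOT1 → 1
16:15 end SLOT5 → 0
16:15 start SLOT6 → 1
17:30 end SLOT6 → 0
19:30 start SLOT7 → 1
21:00 end SLOT7 → 0
Peak is 3, at 15:30 (SLOT1, SLOT4, SLOT5).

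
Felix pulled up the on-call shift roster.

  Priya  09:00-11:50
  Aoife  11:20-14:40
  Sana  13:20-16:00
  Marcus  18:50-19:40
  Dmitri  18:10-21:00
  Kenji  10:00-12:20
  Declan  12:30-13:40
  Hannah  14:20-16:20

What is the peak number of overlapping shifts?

Sweep the timeline, counting +1 at each start and −1 at each end (ends before starts at a tie):
09:00 start Priya → 1
10:00 start Kenji → 2
11:20 start Aoife → 3
11:50 end Priya → 2
12:20 end Kenji → 1
12:30 start Declan → 2
13:20 start Sana → 3
13:40 end Declan → 2
14:20 start Hannah → 3
14:40 end Aoife → 2
16:00 end Sana → 1
16:20 end Hannah → 0
18:10 start Dmitri → 1
18:50 start Marcus → 2
19:40 end Marcus → 1
21:00 end Dmitri → 0
Peak is 3, at 11:20 (Aoife, Kenji, Priya).

3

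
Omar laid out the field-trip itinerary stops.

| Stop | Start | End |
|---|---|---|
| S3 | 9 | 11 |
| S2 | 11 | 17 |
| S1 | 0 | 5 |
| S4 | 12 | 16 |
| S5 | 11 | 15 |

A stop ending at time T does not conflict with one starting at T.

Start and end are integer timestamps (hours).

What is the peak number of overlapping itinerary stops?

3

Sort all start/end points and keep a running count:
0 start S1 → 1
5 end S1 → 0
9 start S3 → 1
11 end S3 → 0
11 start S2 → 1
11 start S5 → 2
12 start S4 → 3
15 end S5 → 2
16 end S4 → 1
17 end S2 → 0
Peak is 3, at 12 (S2, S4, S5).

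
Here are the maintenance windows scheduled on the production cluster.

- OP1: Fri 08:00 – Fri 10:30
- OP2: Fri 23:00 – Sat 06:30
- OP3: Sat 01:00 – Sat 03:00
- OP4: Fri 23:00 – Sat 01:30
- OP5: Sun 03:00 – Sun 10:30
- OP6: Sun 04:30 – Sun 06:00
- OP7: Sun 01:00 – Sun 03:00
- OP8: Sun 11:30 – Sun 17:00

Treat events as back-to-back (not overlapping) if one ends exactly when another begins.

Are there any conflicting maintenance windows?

Yes

Sorted by start: OP1, OP2, OP4, OP3, OP7, OP5, OP6, OP8.
OP2 starts after OP1 ends, so OP1 has no further overlaps.
OP4 starts before OP2 ends → OP2 and OP4 overlap.
That's a conflict, so the schedule is not conflict-free.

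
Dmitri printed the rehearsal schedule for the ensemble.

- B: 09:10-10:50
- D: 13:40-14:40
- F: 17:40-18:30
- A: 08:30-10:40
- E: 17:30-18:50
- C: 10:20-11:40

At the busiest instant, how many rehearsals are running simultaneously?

Walk through starts and ends in time order (an end at T is processed before a start at T):
08:30 start A → 1
09:10 start B → 2
10:20 start C → 3
10:40 end A → 2
10:50 end B → 1
11:40 end C → 0
13:40 start D → 1
14:40 end D → 0
17:30 start E → 1
17:40 start F → 2
18:30 end F → 1
18:50 end E → 0
Peak is 3, at 10:20 (A, B, C).

3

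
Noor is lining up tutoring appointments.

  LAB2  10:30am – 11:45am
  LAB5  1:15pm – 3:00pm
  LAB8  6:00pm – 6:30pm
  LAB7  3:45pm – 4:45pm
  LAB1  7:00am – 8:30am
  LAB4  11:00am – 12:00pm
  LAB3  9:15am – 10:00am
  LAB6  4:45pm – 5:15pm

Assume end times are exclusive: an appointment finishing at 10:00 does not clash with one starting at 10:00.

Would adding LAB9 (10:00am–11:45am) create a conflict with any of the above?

Yes — it overlaps LAB2, LAB4

LAB1: ends 8:30am at or before LAB9 starts 10:00am → clear.
LAB3: ends 10:00am at or before LAB9 starts 10:00am → clear.
LAB2: starts 10:30am before LAB9 ends 11:45am, and ends 11:45am after LAB9 starts 10:00am → overlap.
LAB4: starts 11:00am before LAB9 ends 11:45am, and ends 12:00pm after LAB9 starts 10:00am → overlap.
LAB5: starts 1:15pm at or after LAB9 ends 11:45am → clear.
LAB7: starts 3:45pm at or after LAB9 ends 11:45am → clear.
LAB6: starts 4:45pm at or after LAB9 ends 11:45am → clear.
LAB8: starts 6:00pm at or after LAB9 ends 11:45am → clear.
LAB9 overlaps LAB2, LAB4.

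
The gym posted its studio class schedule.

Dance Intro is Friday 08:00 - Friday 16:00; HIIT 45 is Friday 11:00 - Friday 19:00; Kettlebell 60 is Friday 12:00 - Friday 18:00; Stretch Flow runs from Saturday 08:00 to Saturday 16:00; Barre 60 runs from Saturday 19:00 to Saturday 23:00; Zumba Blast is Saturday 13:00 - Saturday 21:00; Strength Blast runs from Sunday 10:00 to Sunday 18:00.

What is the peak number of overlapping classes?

Sweep the timeline, counting +1 at each start and −1 at each end (ends before starts at a tie):
Friday 08:00 start Dance Intro → 1
Friday 11:00 start HIIT 45 → 2
Friday 12:00 start Kettlebell 60 → 3
Friday 16:00 end Dance Intro → 2
Friday 18:00 end Kettlebell 60 → 1
Friday 19:00 end HIIT 45 → 0
Saturday 08:00 start Stretch Flow → 1
Saturday 13:00 start Zumba Blast → 2
Saturday 16:00 end Stretch Flow → 1
Saturday 19:00 start Barre 60 → 2
Saturday 21:00 end Zumba Blast → 1
Saturday 23:00 end Barre 60 → 0
Sunday 10:00 start Strength Blast → 1
Sunday 18:00 end Strength Blast → 0
Peak is 3, at Friday 12:00 (Dance Intro, HIIT 45, Kettlebell 60).

3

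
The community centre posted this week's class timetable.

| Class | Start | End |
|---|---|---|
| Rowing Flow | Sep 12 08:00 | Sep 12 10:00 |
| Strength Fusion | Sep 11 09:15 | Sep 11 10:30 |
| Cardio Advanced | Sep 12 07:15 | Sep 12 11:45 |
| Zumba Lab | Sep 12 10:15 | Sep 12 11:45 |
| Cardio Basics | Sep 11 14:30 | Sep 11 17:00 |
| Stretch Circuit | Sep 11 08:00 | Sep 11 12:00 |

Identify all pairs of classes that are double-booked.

Sorted by start: Stretch Circuit, Strength Fusion, Cardio Basics, Cardio Advanced, Rowing Flow, Zumba Lab.
Strength Fusion starts before Stretch Circuit ends → Stretch Circuit and Strength Fusion overlap.
Cardio Basics starts after Stretch Circuit ends — done with Stretch Circuit.
Cardio Basics starts after Strength Fusion ends — done with Strength Fusion.
Cardio Advanced starts after Cardio Basics ends — done with Cardio Basics.
Rowing Flow starts before Cardio Advanced ends → Cardio Advanced and Rowing Flow overlap.
Zumba Lab starts before Cardio Advanced ends → Cardio Advanced and Zumba Lab overlap.
Zumba Lab starts after Rowing Flow ends.

Cardio Advanced & Rowing Flow, Cardio Advanced & Zumba Lab, Strength Fusion & Stretch Circuit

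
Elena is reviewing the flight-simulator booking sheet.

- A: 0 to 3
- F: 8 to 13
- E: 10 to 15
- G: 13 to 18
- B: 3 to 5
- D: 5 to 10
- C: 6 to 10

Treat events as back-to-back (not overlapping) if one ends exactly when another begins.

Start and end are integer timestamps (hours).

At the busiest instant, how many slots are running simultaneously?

3

Sort all start/end points and keep a running count:
0 start A → 1
3 end A → 0
3 start B → 1
5 end B → 0
5 start D → 1
6 start C → 2
8 start F → 3
10 end C → 2
10 end D → 1
10 start E → 2
13 end F → 1
13 start G → 2
15 end E → 1
18 end G → 0
Peak is 3, at 8 (C, D, F).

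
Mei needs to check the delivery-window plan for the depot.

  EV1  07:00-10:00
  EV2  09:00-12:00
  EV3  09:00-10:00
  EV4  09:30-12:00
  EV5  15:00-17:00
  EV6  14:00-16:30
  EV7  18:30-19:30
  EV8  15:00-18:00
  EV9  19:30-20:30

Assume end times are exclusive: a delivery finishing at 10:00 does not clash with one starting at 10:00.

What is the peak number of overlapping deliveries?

Walk through starts and ends in time order (an end at T is processed before a start at T):
07:00 start EV1 → 1
09:00 start EV2 → 2
09:00 start EV3 → 3
09:30 start EV4 → 4
10:00 end EV1 → 3
10:00 end EV3 → 2
12:00 end EV2 → 1
12:00 end EV4 → 0
14:00 start EV6 → 1
15:00 start EV5 → 2
15:00 start EV8 → 3
16:30 end EV6 → 2
17:00 end EV5 → 1
18:00 end EV8 → 0
18:30 start EV7 → 1
19:30 end EV7 → 0
19:30 start EV9 → 1
20:30 end EV9 → 0
Peak is 4, at 09:30 (EV1, EV2, EV3, EV4).

4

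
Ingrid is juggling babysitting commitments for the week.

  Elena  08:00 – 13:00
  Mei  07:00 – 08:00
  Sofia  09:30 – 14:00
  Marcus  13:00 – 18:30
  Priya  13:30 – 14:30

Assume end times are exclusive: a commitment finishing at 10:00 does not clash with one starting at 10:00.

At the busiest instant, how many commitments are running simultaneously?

3

Walk through starts and ends in time order (an end at T is processed before a start at T):
07:00 start Mei → 1
08:00 end Mei → 0
08:00 start Elena → 1
09:30 start Sofia → 2
13:00 end Elena → 1
13:00 start Marcus → 2
13:30 start Priya → 3
14:00 end Sofia → 2
14:30 end Priya → 1
18:30 end Marcus → 0
Peak is 3, at 13:30 (Marcus, Priya, Sofia).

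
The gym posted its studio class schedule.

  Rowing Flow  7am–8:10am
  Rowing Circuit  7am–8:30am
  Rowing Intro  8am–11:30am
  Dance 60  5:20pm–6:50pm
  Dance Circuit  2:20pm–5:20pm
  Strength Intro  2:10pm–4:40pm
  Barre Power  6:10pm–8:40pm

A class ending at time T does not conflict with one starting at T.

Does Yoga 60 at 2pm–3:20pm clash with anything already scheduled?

Rowing Flow: ends 8:10am at or before Yoga 60 starts 2pm → clear.
Rowing Circuit: ends 8:30am at or before Yoga 60 starts 2pm → clear.
Rowing Intro: ends 11:30am at or before Yoga 60 starts 2pm → clear.
Strength Intro: starts 2:10pm before Yoga 60 ends 3:20pm, and ends 4:40pm after Yoga 60 starts 2pm → overlap.
Dance Circuit: starts 2:20pm before Yoga 60 ends 3:20pm, and ends 5:20pm after Yoga 60 starts 2pm → overlap.
Dance 60: starts 5:20pm at or after Yoga 60 ends 3:20pm → clear.
Barre Power: starts 6:10pm at or after Yoga 60 ends 3:20pm → clear.
Yoga 60 overlaps Dance Circuit, Strength Intro.

Yes — it overlaps Dance Circuit, Strength Intro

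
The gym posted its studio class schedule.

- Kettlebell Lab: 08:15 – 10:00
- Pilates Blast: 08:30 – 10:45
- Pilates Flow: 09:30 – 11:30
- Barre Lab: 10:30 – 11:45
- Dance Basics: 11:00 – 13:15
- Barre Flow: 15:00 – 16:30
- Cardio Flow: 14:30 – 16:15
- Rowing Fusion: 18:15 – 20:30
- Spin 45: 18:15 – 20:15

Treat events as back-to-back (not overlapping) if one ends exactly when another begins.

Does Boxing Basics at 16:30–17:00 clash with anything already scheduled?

No — it doesn't clash with anything

Kettlebell Lab: ends 10:00 at or before Boxing Basics starts 16:30 → clear.
Pilates Blast: ends 10:45 at or before Boxing Basics starts 16:30 → clear.
Pilates Flow: ends 11:30 at or before Boxing Basics starts 16:30 → clear.
Barre Lab: ends 11:45 at or before Boxing Basics starts 16:30 → clear.
Dance Basics: ends 13:15 at or before Boxing Basics starts 16:30 → clear.
Cardio Flow: ends 16:15 at or before Boxing Basics starts 16:30 → clear.
Barre Flow: ends 16:30 at or before Boxing Basics starts 16:30 → clear.
Rowing Fusion: starts 18:15 at or after Boxing Basics ends 17:00 → clear.
Spin 45: starts 18:15 at or after Boxing Basics ends 17:00 → clear.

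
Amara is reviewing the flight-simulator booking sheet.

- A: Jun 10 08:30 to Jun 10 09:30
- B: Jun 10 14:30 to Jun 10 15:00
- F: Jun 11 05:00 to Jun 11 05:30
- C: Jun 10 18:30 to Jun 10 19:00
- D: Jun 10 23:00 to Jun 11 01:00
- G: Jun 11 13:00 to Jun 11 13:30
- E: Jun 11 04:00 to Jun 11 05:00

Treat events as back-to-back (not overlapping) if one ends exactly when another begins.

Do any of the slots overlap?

Sorted by start: A, B, C, D, E, F, G.
B starts after A ends, so A has no further overlaps.
C starts after B ends, so B has no further overlaps.
D starts after C ends, so C has no further overlaps.
E starts after D ends, so D has no further overlaps.
F starts exactly when E ends (back-to-back, no overlap), so E has no further overlaps.
G starts after F ends.
Every pair is clear; the schedule has no overlaps.

No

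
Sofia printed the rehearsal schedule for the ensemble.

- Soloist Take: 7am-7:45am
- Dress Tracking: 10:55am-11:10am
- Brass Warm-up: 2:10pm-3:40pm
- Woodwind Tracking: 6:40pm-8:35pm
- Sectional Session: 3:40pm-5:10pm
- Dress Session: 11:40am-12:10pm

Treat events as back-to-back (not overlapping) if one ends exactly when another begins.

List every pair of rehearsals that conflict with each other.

Check each pair: they overlap iff neither finishes before the other starts.
Sorted by start: Soloist Take, Dress Tracking, Dress Session, Brass Warm-up, Sectional Session, Woodwind Tracking.
Dress Tracking starts after Soloist Take ends; Soloist Take is clear from here.
Dress Session starts after Dress Tracking ends; Dress Tracking is clear from here.
Brass Warm-up starts after Dress Session ends; Dress Session is clear from here.
Sectional Session starts exactly when Brass Warm-up ends (back-to-back, no overlap); Brass Warm-up is clear from here.
Woodwind Tracking starts after Sectional Session ends.

no conflicts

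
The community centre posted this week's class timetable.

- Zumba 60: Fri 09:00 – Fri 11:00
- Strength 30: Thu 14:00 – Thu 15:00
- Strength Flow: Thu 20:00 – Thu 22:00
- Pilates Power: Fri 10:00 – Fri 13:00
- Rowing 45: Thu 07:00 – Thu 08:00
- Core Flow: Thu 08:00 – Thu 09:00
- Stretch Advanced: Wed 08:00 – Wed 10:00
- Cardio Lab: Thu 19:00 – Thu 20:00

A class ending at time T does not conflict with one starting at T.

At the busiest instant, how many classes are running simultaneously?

Sort all start/end points and keep a running count:
Wed 08:00 start Stretch Advanced → 1
Wed 10:00 end Stretch Advanced → 0
Thu 07:00 start Rowing 45 → 1
Thu 08:00 end Rowing 45 → 0
Thu 08:00 start Core Flow → 1
Thu 09:00 end Core Flow → 0
Thu 14:00 start Strength 30 → 1
Thu 15:00 end Strength 30 → 0
Thu 19:00 start Cardio Lab → 1
Thu 20:00 end Cardio Lab → 0
Thu 20:00 start Strength Flow → 1
Thu 22:00 end Strength Flow → 0
Fri 09:00 start Zumba 60 → 1
Fri 10:00 start Pilates Power → 2
Fri 11:00 end Zumba 60 → 1
Fri 13:00 end Pilates Power → 0
Peak is 2, at Fri 10:00 (Pilates Power, Zumba 60).

2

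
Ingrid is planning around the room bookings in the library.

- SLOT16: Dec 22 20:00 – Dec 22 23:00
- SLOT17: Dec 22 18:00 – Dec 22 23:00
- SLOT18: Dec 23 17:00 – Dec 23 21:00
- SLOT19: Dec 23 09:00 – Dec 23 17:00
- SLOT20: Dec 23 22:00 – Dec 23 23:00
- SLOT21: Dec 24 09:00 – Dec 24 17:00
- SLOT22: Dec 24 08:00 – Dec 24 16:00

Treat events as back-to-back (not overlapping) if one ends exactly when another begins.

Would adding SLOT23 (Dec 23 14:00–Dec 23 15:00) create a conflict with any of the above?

Yes — it overlaps SLOT19

SLOT17: ends Dec 22 23:00 at or before SLOT23 starts Dec 23 14:00 → clear.
SLOT16: ends Dec 22 23:00 at or before SLOT23 starts Dec 23 14:00 → clear.
SLOT19: starts Dec 23 09:00 before SLOT23 ends Dec 23 15:00, and ends Dec 23 17:00 after SLOT23 starts Dec 23 14:00 → overlap.
SLOT18: starts Dec 23 17:00 at or after SLOT23 ends Dec 23 15:00 → clear.
SLOT20: starts Dec 23 22:00 at or after SLOT23 ends Dec 23 15:00 → clear.
SLOT22: starts Dec 24 08:00 at or after SLOT23 ends Dec 23 15:00 → clear.
SLOT21: starts Dec 24 09:00 at or after SLOT23 ends Dec 23 15:00 → clear.
SLOT23 overlaps SLOT19.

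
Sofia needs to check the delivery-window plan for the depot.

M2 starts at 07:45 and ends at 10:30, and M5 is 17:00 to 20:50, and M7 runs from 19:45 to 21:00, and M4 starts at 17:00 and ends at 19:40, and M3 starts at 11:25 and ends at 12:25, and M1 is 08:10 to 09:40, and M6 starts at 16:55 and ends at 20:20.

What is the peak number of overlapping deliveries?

Sort all start/end points and keep a running count:
07:45 start M2 → 1
08:10 start M1 → 2
09:40 end M1 → 1
10:30 end M2 → 0
11:25 start M3 → 1
12:25 end M3 → 0
16:55 start M6 → 1
17:00 start M4 → 2
17:00 start M5 → 3
19:40 end M4 → 2
19:45 start M7 → 3
20:20 end M6 → 2
20:50 end M5 → 1
21:00 end M7 → 0
Peak is 3, at 17:00 (M4, M5, M6).

3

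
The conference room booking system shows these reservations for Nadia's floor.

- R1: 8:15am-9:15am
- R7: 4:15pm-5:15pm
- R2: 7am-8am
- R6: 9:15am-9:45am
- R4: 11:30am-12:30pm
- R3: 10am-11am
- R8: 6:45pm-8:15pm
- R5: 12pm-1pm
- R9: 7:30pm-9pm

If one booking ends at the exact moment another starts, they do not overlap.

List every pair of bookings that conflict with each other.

R4 & R5, R8 & R9

Sorted by start: R2, R1, R6, R3, R4, R5, R7, R8, R9.
R1 starts after R2 ends, so R2 has no further overlaps.
R6 starts exactly when R1 ends (back-to-back, no overlap), so R1 has no further overlaps.
R3 starts after R6 ends, so R6 has no further overlaps.
R4 starts after R3 ends, so R3 has no further overlaps.
R5 starts before R4 ends → R4 and R5 overlap.
R7 starts after R4 ends, so R4 has no further overlaps.
R7 starts after R5 ends, so R5 has no further overlaps.
R8 starts after R7 ends, so R7 has no further overlaps.
R9 starts before R8 ends → R8 and R9 overlap.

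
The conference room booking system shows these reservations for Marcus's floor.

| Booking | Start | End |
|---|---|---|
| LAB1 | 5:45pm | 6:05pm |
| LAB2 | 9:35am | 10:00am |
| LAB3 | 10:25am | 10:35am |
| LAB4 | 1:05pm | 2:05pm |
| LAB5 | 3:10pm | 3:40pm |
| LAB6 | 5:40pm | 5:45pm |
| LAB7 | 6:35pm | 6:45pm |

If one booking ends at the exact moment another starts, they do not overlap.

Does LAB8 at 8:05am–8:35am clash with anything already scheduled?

LAB2: starts 9:35am at or after LAB8 ends 8:35am → clear.
LAB3: starts 10:25am at or after LAB8 ends 8:35am → clear.
LAB4: starts 1:05pm at or after LAB8 ends 8:35am → clear.
LAB5: starts 3:10pm at or after LAB8 ends 8:35am → clear.
LAB6: starts 5:40pm at or after LAB8 ends 8:35am → clear.
LAB1: starts 5:45pm at or after LAB8 ends 8:35am → clear.
LAB7: starts 6:35pm at or after LAB8 ends 8:35am → clear.

No — it doesn't clash with anything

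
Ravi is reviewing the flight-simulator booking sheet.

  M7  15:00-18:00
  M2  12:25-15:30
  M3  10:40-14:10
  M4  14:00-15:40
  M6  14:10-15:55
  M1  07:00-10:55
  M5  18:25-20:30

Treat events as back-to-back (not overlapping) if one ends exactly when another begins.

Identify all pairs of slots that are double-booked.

M1 & M3, M2 & M3, M2 & M4, M2 & M6, M2 & M7, M3 & M4, M4 & M6, M4 & M7, M6 & M7

Sorted by start: M1, M3, M2, M4, M6, M7, M5.
M3 starts before M1 ends → M1 and M3 overlap.
M2 starts after M1 ends — done with M1.
M2 starts before M3 ends → M3 and M2 overlap.
M4 starts before M3 ends → M3 and M4 overlap.
M6 starts exactly when M3 ends (back-to-back, no overlap) — done with M3.
M4 starts before M2 ends → M2 and M4 overlap.
M6 starts before M2 ends → M2 and M6 overlap.
M7 starts before M2 ends → M2 and M7 overlap.
M5 starts after M2 ends.
M6 starts before M4 ends → M4 and M6 overlap.
M7 starts before M4 ends → M4 and M7 overlap.
M5 starts after M4 ends.
M7 starts before M6 ends → M6 and M7 overlap.
M5 starts after M6 ends.
M5 starts after M7 ends.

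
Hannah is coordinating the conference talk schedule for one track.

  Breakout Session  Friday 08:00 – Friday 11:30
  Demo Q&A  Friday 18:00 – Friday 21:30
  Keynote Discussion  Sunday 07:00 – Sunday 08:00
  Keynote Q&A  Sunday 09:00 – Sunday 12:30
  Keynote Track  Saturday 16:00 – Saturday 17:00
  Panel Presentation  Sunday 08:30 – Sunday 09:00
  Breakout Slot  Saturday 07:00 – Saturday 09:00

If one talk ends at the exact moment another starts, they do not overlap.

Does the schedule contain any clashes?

Check each pair: they overlap iff neither finishes before the other starts.
Sorted by start: Breakout Session, Demo Q&A, Breakout Slot, Keynote Track, Keynote Discussion, Panel Presentation, Keynote Q&A.
Demo Q&A starts after Breakout Session ends, so Breakout Session has no further overlaps.
Breakout Slot starts after Demo Q&A ends, so Demo Q&A has no further overlaps.
Keynote Track starts after Breakout Slot ends, so Breakout Slot has no further overlaps.
Keynote Discussion starts after Keynote Track ends, so Keynote Track has no further overlaps.
Panel Presentation starts after Keynote Discussion ends, so Keynote Discussion has no further overlaps.
Keynote Q&A starts exactly when Panel Presentation ends (back-to-back, no overlap).
Every pair is clear; the schedule has no overlaps.

No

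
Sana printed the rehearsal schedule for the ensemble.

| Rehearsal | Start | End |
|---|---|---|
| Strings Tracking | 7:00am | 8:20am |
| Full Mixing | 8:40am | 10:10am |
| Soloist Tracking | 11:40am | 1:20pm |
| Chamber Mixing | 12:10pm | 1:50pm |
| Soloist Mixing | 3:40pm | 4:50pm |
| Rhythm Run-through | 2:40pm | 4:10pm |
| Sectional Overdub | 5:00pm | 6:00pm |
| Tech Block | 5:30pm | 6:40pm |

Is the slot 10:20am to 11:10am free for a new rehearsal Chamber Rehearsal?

Strings Tracking: ends 8:20am at or before Chamber Rehearsal starts 10:20am → clear.
Full Mixing: ends 10:10am at or before Chamber Rehearsal starts 10:20am → clear.
Soloist Tracking: starts 11:40am at or after Chamber Rehearsal ends 11:10am → clear.
Chamber Mixing: starts 12:10pm at or after Chamber Rehearsal ends 11:10am → clear.
Rhythm Run-through: starts 2:40pm at or after Chamber Rehearsal ends 11:10am → clear.
Soloist Mixing: starts 3:40pm at or after Chamber Rehearsal ends 11:10am → clear.
Sectional Overdub: starts 5:00pm at or after Chamber Rehearsal ends 11:10am → clear.
Tech Block: starts 5:30pm at or after Chamber Rehearsal ends 11:10am → clear.

Yes — the slot is free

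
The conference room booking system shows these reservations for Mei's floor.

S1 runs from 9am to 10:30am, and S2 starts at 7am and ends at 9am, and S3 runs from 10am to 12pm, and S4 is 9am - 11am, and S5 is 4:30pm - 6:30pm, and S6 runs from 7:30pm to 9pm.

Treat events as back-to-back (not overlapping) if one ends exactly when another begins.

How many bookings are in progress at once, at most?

3

Walk through starts and ends in time order (an end at T is processed before a start at T):
7am start S2 → 1
9am end S2 → 0
9am start S1 → 1
9am start S4 → 2
10am start S3 → 3
10:30am end S1 → 2
11am end S4 → 1
12pm end S3 → 0
4:30pm start S5 → 1
6:30pm end S5 → 0
7:30pm start S6 → 1
9pm end S6 → 0
Peak is 3, at 10am (S1, S3, S4).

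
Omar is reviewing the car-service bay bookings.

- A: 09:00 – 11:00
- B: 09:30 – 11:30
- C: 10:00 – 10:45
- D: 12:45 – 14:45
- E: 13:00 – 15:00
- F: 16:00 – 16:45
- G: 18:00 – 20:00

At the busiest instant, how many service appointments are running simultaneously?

3

Sweep the timeline, counting +1 at each start and −1 at each end (ends before starts at a tie):
09:00 start A → 1
09:30 start B → 2
10:00 start C → 3
10:45 end C → 2
11:00 end A → 1
11:30 end B → 0
12:45 start D → 1
13:00 start E → 2
14:45 end D → 1
15:00 end E → 0
16:00 start F → 1
16:45 end F → 0
18:00 start G → 1
20:00 end G → 0
Peak is 3, at 10:00 (A, B, C).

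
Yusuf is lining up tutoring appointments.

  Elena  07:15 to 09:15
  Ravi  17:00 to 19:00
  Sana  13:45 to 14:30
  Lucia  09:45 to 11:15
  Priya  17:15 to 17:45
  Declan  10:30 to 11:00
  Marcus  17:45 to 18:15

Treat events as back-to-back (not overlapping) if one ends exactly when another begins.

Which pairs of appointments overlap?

Declan & Lucia, Marcus & Ravi, Priya & Ravi

Two intervals overlap when each starts before the other ends.
Sorted by start: Elena, Lucia, Declan, Sana, Ravi, Priya, Marcus.
Lucia starts after Elena ends, so nothing later overlaps Elena either.
Declan starts before Lucia ends → Lucia and Declan overlap.
Sana starts after Lucia ends, so nothing later overlaps Lucia either.
Sana starts after Declan ends, so nothing later overlaps Declan either.
Ravi starts after Sana ends, so nothing later overlaps Sana either.
Priya starts before Ravi ends → Ravi and Priya overlap.
Marcus starts before Ravi ends → Ravi and Marcus overlap.
Marcus starts exactly when Priya ends (back-to-back, no overlap).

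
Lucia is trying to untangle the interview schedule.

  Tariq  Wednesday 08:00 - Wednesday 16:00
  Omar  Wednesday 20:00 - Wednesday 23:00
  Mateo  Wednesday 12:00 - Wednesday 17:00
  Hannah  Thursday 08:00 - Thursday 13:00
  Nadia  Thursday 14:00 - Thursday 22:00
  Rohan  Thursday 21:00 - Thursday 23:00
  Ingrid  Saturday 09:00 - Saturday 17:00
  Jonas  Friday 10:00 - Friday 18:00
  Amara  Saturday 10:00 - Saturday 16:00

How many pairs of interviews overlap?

3

Sorted by start: Tariq, Mateo, Omar, Hannah, Nadia, Rohan, Jonas, Ingrid, Amara.
Mateo starts before Tariq ends → Tariq and Mateo overlap.
Omar starts after Tariq ends; Tariq is clear from here.
Omar starts after Mateo ends; Mateo is clear from here.
Hannah starts after Omar ends; Omar is clear from here.
Nadia starts after Hannah ends; Hannah is clear from here.
Rohan starts before Nadia ends → Nadia and Rohan overlap.
Jonas starts after Nadia ends; Nadia is clear from here.
Jonas starts after Rohan ends; Rohan is clear from here.
Ingrid starts after Jonas ends; Jonas is clear from here.
Amara starts before Ingrid ends → Ingrid and Amara overlap.
Overlapping pairs: Amara & Ingrid, Mateo & Tariq, Nadia & Rohan — 3 in total.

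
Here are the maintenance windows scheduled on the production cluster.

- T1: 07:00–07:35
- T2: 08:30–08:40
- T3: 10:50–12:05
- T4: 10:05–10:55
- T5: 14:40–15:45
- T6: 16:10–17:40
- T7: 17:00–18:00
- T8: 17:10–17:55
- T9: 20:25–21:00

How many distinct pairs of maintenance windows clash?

4

Check each pair: they overlap iff neither finishes before the other starts.
Sorted by start: T1, T2, T4, T3, T5, T6, T7, T8, T9.
T2 starts after T1 ends — done with T1.
T4 starts after T2 ends — done with T2.
T3 starts before T4 ends → T4 and T3 overlap.
T5 starts after T4 ends — done with T4.
T5 starts after T3 ends — done with T3.
T6 starts after T5 ends — done with T5.
T7 starts before T6 ends → T6 and T7 overlap.
T8 starts before T6 ends → T6 and T8 overlap.
T9 starts after T6 ends.
T8 starts before T7 ends → T7 and T8 overlap.
T9 starts after T7 ends.
T9 starts after T8 ends.
Overlapping pairs: T3 & T4, T6 & T7, T6 & T8, T7 & T8 — 4 in total.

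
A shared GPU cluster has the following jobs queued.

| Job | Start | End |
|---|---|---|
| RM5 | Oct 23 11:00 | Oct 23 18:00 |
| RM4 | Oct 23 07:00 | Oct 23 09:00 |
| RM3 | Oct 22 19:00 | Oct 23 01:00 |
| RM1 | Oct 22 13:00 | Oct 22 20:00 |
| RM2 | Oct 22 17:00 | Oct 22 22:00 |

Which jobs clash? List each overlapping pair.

Sorted by start: RM1, RM2, RM3, RM4, RM5.
RM2 starts before RM1 ends → RM1 and RM2 overlap.
RM3 starts before RM1 ends → RM1 and RM3 overlap.
RM4 starts after RM1 ends, so nothing later overlaps RM1 either.
RM3 starts before RM2 ends → RM2 and RM3 overlap.
RM4 starts after RM2 ends, so nothing later overlaps RM2 either.
RM4 starts after RM3 ends, so nothing later overlaps RM3 either.
RM5 starts after RM4 ends.

RM1 & RM2, RM1 & RM3, RM2 & RM3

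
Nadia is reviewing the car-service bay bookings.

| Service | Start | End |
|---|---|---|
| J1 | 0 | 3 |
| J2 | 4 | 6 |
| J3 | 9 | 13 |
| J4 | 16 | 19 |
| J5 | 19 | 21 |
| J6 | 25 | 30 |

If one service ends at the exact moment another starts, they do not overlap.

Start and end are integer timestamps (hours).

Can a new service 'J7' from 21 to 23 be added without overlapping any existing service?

Yes — the slot is free

J1: ends 3 at or before J7 starts 21 → clear.
J2: ends 6 at or before J7 starts 21 → clear.
J3: ends 13 at or before J7 starts 21 → clear.
J4: ends 19 at or before J7 starts 21 → clear.
J5: ends 21 at or before J7 starts 21 → clear.
J6: starts 25 at or after J7 ends 23 → clear.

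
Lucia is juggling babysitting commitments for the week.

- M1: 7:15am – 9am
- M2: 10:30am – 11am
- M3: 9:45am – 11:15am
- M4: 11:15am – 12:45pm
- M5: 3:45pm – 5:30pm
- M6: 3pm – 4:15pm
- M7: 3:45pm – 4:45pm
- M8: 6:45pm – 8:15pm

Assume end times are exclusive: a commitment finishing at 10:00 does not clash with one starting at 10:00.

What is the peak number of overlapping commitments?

Walk through starts and ends in time order (an end at T is processed before a start at T):
7:15am start M1 → 1
9am end M1 → 0
9:45am start M3 → 1
10:30am start M2 → 2
11am end M2 → 1
11:15am end M3 → 0
11:15am start M4 → 1
12:45pm end M4 → 0
3pm start M6 → 1
3:45pm start M5 → 2
3:45pm start M7 → 3
4:15pm end M6 → 2
4:45pm end M7 → 1
5:30pm end M5 → 0
6:45pm start M8 → 1
8:15pm end M8 → 0
Peak is 3, at 3:45pm (M5, M6, M7).

3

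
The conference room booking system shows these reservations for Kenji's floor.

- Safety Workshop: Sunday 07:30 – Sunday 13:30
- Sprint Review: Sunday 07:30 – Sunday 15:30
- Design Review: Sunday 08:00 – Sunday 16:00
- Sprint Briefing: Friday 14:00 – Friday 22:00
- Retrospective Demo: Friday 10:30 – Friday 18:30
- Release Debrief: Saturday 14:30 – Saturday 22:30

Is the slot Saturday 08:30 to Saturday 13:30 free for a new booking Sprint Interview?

Retrospective Demo: ends Friday 18:30 at or before Sprint Interview starts Saturday 08:30 → clear.
Sprint Briefing: ends Friday 22:00 at or before Sprint Interview starts Saturday 08:30 → clear.
Release Debrief: starts Saturday 14:30 at or after Sprint Interview ends Saturday 13:30 → clear.
Sprint Review: starts Sunday 07:30 at or after Sprint Interview ends Saturday 13:30 → clear.
Safety Workshop: starts Sunday 07:30 at or after Sprint Interview ends Saturday 13:30 → clear.
Design Review: starts Sunday 08:00 at or after Sprint Interview ends Saturday 13:30 → clear.

Yes — the slot is free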